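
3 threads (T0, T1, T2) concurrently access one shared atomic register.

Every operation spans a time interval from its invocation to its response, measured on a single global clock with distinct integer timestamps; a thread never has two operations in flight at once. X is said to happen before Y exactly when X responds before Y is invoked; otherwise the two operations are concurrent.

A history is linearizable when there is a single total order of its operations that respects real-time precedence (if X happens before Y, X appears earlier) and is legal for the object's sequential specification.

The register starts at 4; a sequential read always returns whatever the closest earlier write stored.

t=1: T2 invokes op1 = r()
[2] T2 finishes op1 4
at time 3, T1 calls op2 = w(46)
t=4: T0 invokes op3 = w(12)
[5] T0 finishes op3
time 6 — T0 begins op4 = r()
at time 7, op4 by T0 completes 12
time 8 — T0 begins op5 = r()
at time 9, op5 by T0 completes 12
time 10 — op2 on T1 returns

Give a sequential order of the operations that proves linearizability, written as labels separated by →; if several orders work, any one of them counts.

1. op1 r() → 4, leaving value 4
2. op2 w(46), leaving value 46
3. op3 w(12), leaving value 12
4. op4 r() → 12, leaving value 12
5. op5 r() → 12, leaving value 12

op1 → op2 → op3 → op4 → op5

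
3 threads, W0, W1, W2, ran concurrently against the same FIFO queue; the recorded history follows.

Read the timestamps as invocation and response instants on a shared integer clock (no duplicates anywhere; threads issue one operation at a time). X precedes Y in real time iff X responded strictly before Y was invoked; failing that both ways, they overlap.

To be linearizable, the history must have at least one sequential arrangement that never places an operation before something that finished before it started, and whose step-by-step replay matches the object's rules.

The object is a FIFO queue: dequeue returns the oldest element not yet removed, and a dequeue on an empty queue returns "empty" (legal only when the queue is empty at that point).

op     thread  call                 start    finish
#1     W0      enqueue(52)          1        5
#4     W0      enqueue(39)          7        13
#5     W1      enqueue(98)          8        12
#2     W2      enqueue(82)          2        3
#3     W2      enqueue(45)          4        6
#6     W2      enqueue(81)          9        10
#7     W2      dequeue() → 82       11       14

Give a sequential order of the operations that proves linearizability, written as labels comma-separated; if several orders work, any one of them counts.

#2, #1, #3, #4, #5, #6, #7

after step 1 (#2 enqueue(82)): queue <82>
after step 2 (#1 enqueue(52)): queue <82,52>
after step 3 (#3 enqueue(45)): queue <82,52,45>
after step 4 (#4 enqueue(39)): queue <82,52,45,39>
after step 5 (#5 enqueue(98)): queue <82,52,45,39,98>
after step 6 (#6 enqueue(81)): queue <82,52,45,39,98,81>
after step 7 (#7 dequeue() → 82): queue <52,45,39,98,81>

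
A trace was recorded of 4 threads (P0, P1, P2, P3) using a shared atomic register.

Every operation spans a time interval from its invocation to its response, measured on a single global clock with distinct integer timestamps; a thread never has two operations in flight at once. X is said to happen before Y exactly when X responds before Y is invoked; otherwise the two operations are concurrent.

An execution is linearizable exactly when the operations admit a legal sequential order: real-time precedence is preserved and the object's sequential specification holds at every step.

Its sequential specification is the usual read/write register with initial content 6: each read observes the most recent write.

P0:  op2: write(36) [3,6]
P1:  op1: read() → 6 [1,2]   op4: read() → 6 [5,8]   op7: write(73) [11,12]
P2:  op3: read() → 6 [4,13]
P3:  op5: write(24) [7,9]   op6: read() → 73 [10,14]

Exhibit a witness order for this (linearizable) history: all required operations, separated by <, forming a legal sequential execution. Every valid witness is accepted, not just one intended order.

step 1: op1 read() → 6 — value 6
step 2: op3 read() → 6 — value 6
step 3: op4 read() → 6 — value 6
step 4: op2 write(36) — value 36
step 5: op5 write(24) — value 24
step 6: op7 write(73) — value 73
step 7: op6 read() → 73 — value 73

op1 < op3 < op4 < op2 < op5 < op7 < op6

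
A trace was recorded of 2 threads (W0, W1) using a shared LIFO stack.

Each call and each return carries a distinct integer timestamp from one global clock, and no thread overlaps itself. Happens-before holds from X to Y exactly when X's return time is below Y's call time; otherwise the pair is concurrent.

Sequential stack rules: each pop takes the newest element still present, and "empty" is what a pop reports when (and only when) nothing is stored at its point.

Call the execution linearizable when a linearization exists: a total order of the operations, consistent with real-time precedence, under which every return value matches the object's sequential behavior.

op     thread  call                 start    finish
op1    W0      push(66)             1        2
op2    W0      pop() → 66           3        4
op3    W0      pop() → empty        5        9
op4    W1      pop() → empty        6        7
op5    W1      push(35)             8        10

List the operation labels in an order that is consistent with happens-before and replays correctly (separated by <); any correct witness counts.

1. op1 push(66), leaving stack <66>
2. op2 pop() → 66, leaving stack <>
3. op3 pop() → empty, leaving stack <>
4. op4 pop() → empty, leaving stack <>
5. op5 push(35), leaving stack <35>

op1 < op2 < op3 < op4 < op5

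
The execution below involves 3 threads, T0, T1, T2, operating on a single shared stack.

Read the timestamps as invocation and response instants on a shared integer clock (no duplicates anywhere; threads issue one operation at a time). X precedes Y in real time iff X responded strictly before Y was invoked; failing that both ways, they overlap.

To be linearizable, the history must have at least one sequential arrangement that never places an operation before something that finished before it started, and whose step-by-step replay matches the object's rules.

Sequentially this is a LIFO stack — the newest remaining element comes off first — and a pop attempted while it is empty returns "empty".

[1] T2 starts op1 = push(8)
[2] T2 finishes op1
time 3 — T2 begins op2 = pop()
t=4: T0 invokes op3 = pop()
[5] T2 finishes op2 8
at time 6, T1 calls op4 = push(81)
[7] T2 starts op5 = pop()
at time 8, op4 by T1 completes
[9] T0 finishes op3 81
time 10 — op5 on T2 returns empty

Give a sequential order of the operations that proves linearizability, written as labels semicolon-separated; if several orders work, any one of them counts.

1. op1 push(8), leaving stack <8>
2. op2 pop() → 8, leaving stack <>
3. op4 push(81), leaving stack <81>
4. op3 pop() → 81, leaving stack <>
5. op5 pop() → empty, leaving stack <>

op1; op2; op4; op3; op5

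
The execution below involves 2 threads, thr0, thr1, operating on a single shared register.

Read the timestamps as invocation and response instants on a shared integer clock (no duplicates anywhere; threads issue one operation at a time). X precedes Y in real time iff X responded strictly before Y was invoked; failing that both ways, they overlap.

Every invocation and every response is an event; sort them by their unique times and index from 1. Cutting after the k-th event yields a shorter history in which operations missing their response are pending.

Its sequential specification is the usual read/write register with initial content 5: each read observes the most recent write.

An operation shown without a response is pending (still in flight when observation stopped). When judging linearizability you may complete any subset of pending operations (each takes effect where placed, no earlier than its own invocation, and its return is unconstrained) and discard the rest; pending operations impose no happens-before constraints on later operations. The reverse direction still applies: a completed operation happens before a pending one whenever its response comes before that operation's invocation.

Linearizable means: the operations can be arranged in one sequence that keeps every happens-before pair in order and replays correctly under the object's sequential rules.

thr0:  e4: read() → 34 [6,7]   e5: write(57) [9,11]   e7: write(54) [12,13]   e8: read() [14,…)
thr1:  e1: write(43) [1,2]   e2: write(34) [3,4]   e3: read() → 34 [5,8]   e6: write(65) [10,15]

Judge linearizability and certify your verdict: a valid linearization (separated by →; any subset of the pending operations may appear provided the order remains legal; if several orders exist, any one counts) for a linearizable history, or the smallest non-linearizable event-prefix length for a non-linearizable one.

1. e1 write(43), leaving value 43
2. e2 write(34), leaving value 34
3. e3 read() → 34, leaving value 34
4. e4 read() → 34, leaving value 34
5. e5 write(57), leaving value 57
6. e6 write(65), leaving value 65
7. e7 write(54), leaving value 54

linearizable — witness: e1 → e2 → e3 → e4 → e5 → e6 → e7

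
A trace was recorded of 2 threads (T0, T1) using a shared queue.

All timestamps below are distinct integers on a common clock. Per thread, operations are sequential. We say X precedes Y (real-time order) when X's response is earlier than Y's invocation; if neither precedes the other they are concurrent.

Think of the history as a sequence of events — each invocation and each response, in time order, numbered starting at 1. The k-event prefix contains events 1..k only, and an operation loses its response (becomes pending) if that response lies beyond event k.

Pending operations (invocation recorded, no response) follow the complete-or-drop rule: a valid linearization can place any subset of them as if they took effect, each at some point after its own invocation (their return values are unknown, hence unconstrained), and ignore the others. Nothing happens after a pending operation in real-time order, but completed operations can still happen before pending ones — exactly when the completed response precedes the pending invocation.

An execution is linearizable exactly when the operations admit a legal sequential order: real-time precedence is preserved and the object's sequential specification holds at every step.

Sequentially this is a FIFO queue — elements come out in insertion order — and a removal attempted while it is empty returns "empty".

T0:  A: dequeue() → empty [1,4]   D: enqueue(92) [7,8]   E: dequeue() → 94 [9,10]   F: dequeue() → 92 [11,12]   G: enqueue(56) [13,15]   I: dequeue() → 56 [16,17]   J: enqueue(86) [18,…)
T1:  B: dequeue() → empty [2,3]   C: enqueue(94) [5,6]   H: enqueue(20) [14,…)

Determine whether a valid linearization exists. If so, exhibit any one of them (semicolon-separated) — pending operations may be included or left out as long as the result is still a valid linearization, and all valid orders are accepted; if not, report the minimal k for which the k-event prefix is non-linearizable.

after step 1 (A dequeue() → empty): queue <>
after step 2 (B dequeue() → empty): queue <>
after step 3 (C enqueue(94)): queue <94>
after step 4 (D enqueue(92)): queue <94,92>
after step 5 (E dequeue() → 94): queue <92>
after step 6 (F dequeue() → 92): queue <>
after step 7 (G enqueue(56)): queue <56>
after step 8 (H enqueue(20) (pending, included)): queue <56,20>
after step 9 (I dequeue() → 56): queue <20>

linearizable — witness: A; B; C; D; E; F; G; H; I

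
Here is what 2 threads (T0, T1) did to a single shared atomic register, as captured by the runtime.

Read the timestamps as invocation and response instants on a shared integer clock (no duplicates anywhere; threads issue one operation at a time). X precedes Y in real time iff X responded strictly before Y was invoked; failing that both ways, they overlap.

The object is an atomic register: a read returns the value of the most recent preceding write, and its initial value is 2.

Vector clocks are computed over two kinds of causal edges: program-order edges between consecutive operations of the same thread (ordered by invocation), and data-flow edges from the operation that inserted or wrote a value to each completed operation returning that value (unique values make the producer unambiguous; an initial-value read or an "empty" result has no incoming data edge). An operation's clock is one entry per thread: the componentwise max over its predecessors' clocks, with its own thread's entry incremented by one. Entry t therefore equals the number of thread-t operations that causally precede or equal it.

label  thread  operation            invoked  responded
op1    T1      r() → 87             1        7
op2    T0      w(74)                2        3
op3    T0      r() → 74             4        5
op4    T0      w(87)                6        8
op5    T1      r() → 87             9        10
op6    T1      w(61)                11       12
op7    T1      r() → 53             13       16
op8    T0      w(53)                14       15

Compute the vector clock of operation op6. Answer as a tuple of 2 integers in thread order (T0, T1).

VC(op2, invoked at 2): no causal predecessors; +1 on T0 → (1, 0)
op3, invoked 4, takes VC(op2)=(1, 0) under max, adds 1 for T0 → (2, 0)
op4, invoked 6, takes VC(op3)=(2, 0) under max, adds 1 for T0 → (3, 0)
op1, invoked 1, takes VC(op4)=(3, 0) under max, adds 1 for T1 → (3, 1)
op8, invoked 14, takes VC(op4)=(3, 0) under max, adds 1 for T0 → (4, 0)
op5, invoked 9, takes VC(op1)=(3, 1), VC(op4)=(3, 0) under max, adds 1 for T1 → (3, 2)
op6, invoked 11, takes VC(op5)=(3, 2) under max, adds 1 for T1 → (3, 3)
op7, invoked 13, takes VC(op6)=(3, 3), VC(op8)=(4, 0) under max, adds 1 for T1 → (4, 4)
target: VC(op6) = (3, 3)

(3, 3)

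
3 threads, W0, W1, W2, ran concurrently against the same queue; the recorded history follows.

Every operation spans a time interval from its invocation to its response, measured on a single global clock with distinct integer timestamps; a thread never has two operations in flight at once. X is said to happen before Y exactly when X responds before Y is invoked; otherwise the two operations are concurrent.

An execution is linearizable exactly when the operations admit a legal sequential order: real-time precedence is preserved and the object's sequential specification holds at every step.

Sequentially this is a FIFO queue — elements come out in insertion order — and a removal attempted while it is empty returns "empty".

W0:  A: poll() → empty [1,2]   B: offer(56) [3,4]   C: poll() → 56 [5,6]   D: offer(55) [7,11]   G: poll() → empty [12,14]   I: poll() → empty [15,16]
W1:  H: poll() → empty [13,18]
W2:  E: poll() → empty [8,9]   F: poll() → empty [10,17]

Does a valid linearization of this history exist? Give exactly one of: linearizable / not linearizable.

not linearizable

prefix check: 1..17 passes, 1..18 fails once H's time-18 response joins
all 27 real-time-respecting orders fail — 9 completed queue operations, no legal replay
e.g. A, B, C, D, E, F, G, H, I: illegal at step 5, since E poll() → empty cannot apply there
e.g. A, B, C, D, E, F, G, I, H: illegal at step 5, since E poll() → empty cannot apply there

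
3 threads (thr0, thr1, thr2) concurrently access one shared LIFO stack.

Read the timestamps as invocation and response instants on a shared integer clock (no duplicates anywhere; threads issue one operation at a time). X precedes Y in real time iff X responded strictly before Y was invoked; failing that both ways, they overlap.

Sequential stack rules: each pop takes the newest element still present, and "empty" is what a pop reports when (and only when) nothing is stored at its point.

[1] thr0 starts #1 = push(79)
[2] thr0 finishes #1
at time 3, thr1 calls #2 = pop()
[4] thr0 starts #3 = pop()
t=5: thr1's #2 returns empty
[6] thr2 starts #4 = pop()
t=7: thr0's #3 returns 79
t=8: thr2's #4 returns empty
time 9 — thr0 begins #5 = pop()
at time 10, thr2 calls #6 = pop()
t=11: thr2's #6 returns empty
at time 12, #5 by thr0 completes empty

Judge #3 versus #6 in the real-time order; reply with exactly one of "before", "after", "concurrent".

before

#3 spans [4,7], #6 spans [10,11]
resp(#3)=7 < inv(#6)=10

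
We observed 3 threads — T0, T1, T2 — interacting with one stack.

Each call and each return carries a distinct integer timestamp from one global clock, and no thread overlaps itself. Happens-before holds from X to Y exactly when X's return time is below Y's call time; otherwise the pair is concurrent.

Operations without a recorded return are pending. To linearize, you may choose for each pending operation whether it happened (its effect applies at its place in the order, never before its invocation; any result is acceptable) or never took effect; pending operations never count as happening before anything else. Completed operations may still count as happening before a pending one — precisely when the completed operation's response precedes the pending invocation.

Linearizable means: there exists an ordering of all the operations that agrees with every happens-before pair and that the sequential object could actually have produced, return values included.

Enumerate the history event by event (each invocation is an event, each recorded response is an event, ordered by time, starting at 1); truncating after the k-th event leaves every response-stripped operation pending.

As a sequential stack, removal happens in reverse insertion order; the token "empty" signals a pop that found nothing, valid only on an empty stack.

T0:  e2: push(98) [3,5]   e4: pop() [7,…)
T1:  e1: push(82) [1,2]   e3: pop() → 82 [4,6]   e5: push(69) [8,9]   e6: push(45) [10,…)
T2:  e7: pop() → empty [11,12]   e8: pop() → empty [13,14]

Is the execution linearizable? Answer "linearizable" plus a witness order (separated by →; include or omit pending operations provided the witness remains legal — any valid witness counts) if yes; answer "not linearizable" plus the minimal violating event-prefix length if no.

prefix check: 1..11 passes, 1..12 fails once e7's time-12 response joins
every one of the 2 real-time-consistent orders over 5 completed stack ops fails the sequential spec
include/drop combinations of the 2 pending operations (e4, e6) were all tried; none helps
take e1, e2, e3, e5, e7 (pending dropped): step 3 already fails, because e3 pop() → 82 cannot occur there
take e1, e3, e2, e5, e7 (pending dropped): step 5 already fails, because e7 pop() → empty cannot occur there

not linearizable — minimal violating prefix: 12 events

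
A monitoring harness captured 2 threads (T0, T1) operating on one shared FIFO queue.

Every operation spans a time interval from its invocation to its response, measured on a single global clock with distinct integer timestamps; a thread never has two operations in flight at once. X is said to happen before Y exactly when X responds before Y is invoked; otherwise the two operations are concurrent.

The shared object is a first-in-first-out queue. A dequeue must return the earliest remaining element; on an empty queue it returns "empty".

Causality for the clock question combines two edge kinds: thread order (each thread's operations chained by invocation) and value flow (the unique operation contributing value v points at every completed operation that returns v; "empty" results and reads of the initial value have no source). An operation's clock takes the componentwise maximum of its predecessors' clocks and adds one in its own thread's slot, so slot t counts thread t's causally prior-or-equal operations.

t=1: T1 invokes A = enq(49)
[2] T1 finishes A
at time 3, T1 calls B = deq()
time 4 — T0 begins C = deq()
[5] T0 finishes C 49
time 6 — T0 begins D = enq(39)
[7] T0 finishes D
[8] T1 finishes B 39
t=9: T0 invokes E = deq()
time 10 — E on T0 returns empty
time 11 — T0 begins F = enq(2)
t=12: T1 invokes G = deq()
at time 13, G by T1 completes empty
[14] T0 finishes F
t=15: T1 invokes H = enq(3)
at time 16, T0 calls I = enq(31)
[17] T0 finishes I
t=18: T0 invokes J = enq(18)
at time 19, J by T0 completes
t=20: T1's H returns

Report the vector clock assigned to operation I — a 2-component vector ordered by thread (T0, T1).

invoked at 1, A has no predecessors; its own T1 bump gives (0, 1)
C (invocation 4): componentwise max over VC(A)=(0, 1), +1 at T0, giving (1, 1)
D (invocation 6): componentwise max over VC(C)=(1, 1), +1 at T0, giving (2, 1)
B (invocation 3): componentwise max over VC(A)=(0, 1), VC(D)=(2, 1), +1 at T1, giving (2, 2)
E (invocation 9): componentwise max over VC(D)=(2, 1), +1 at T0, giving (3, 1)
G (invocation 12): componentwise max over VC(B)=(2, 2), +1 at T1, giving (2, 3)
F (invocation 11): componentwise max over VC(E)=(3, 1), +1 at T0, giving (4, 1)
H (invocation 15): componentwise max over VC(G)=(2, 3), +1 at T1, giving (2, 4)
I (invocation 16): componentwise max over VC(F)=(4, 1), +1 at T0, giving (5, 1)
J (invocation 18): componentwise max over VC(I)=(5, 1), +1 at T0, giving (6, 1)
target: VC(I) = (5, 1)

(5, 1)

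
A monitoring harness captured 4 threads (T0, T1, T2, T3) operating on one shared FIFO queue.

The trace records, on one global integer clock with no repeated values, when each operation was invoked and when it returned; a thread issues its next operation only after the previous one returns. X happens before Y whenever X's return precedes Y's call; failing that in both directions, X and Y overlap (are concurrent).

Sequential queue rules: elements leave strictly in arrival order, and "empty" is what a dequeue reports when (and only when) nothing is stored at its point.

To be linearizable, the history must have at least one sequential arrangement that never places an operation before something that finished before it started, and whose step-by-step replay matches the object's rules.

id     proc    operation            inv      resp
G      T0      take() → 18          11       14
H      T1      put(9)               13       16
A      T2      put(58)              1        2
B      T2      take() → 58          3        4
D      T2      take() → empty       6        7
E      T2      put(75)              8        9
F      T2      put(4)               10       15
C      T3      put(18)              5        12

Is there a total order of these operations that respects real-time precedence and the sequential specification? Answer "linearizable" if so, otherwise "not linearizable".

one valid linearization: A, B, D, C, E, F, G, H
step 1: A put(58) — queue <58>
step 2: B take() → 58 — queue <>
step 3: D take() → empty — queue <>
step 4: C put(18) — queue <18>
step 5: E put(75) — queue <18,75>
step 6: F put(4) — queue <18,75,4>
step 7: G take() → 18 — queue <75,4>
step 8: H put(9) — queue <75,4,9>

linearizable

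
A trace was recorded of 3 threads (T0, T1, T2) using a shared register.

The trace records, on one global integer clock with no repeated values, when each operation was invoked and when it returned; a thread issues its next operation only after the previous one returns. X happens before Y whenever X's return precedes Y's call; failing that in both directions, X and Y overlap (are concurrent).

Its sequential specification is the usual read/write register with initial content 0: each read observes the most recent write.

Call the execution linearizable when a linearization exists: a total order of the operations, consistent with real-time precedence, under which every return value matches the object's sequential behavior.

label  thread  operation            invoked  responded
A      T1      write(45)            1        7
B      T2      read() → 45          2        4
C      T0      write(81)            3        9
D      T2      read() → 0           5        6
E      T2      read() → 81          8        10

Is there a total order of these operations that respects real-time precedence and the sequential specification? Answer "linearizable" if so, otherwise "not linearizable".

prefix check: 1..5 passes, 1..6 fails once D's time-6 response joins
exactly one order of the 2 completed ops respects real time; the register replay fails
completion choices over the 2 pending operations (A, C) were checked; none helps
take B, D (pending dropped): step 1 already fails, because B read() → 45 cannot occur there

not linearizable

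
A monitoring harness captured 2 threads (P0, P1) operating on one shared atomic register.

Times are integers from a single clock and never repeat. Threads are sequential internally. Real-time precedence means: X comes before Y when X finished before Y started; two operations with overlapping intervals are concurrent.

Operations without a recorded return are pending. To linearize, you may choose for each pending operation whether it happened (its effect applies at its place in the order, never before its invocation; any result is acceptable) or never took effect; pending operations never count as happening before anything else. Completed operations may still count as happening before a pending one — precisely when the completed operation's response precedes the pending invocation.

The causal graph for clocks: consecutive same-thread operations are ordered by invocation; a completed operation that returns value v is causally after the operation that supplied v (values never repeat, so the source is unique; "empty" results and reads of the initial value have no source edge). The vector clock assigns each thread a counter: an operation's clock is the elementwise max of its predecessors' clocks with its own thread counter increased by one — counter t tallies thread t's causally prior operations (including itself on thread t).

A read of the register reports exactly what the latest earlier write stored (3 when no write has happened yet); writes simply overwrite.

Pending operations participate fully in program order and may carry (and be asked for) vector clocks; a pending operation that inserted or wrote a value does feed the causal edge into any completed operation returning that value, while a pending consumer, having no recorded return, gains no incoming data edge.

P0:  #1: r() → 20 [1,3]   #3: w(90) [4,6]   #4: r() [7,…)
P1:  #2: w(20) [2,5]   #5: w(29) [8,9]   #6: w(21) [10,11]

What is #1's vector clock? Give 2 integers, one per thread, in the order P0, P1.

(1, 1)

invoked at 2, #2 has no predecessors; its own P1 bump gives (0, 1)
#5, invoked 8, takes VC(#2)=(0, 1) under max, adds 1 for P1 → (0, 2)
#1, invoked 1, takes VC(#2)=(0, 1) under max, adds 1 for P0 → (1, 1)
#6, invoked 10, takes VC(#5)=(0, 2) under max, adds 1 for P1 → (0, 3)
#3, invoked 4, takes VC(#1)=(1, 1) under max, adds 1 for P0 → (2, 1)
#4, invoked 7, takes VC(#3)=(2, 1) under max, adds 1 for P0 → (3, 1)
target: VC(#1) = (1, 1)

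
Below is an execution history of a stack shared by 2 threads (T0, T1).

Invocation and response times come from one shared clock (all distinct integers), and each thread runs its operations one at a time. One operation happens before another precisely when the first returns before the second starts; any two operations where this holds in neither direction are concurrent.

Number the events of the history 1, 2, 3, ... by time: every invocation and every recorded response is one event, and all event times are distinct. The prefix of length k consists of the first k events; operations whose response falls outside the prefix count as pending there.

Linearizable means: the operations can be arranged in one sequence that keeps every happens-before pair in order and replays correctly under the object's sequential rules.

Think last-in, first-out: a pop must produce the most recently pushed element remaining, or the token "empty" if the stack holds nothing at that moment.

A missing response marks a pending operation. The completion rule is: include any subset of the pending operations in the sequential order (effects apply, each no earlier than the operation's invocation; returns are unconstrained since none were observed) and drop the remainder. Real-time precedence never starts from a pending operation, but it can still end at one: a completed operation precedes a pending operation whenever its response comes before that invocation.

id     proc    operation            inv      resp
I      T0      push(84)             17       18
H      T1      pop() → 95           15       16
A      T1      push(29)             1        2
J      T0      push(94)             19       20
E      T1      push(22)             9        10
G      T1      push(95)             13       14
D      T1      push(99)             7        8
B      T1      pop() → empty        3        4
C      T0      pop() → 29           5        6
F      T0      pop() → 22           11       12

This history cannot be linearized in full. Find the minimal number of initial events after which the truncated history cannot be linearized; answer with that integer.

events 1..3 are still linearizable — one witness is A:
1. A push(29), leaving stack <29>
at event 4 (B's time-4 response) nothing linearizes any more
sample order A, B stalls at step 2 — B pop() → empty has no legal effect

4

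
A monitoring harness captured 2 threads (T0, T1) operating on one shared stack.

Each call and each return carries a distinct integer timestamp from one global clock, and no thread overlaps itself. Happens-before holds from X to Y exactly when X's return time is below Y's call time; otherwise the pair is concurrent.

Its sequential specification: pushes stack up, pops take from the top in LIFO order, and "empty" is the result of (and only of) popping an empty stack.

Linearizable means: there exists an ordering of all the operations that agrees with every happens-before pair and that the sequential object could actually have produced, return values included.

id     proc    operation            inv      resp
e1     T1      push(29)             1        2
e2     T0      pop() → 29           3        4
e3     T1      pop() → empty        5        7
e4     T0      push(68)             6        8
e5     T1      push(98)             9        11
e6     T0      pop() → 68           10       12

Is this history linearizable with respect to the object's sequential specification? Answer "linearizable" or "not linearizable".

one valid linearization: e1, e2, e3, e4, e6, e5
after step 1 (e1 push(29)): stack <29>
after step 2 (e2 pop() → 29): stack <>
after step 3 (e3 pop() → empty): stack <>
after step 4 (e4 push(68)): stack <68>
after step 5 (e6 pop() → 68): stack <>
after step 6 (e5 push(98)): stack <98>

linearizable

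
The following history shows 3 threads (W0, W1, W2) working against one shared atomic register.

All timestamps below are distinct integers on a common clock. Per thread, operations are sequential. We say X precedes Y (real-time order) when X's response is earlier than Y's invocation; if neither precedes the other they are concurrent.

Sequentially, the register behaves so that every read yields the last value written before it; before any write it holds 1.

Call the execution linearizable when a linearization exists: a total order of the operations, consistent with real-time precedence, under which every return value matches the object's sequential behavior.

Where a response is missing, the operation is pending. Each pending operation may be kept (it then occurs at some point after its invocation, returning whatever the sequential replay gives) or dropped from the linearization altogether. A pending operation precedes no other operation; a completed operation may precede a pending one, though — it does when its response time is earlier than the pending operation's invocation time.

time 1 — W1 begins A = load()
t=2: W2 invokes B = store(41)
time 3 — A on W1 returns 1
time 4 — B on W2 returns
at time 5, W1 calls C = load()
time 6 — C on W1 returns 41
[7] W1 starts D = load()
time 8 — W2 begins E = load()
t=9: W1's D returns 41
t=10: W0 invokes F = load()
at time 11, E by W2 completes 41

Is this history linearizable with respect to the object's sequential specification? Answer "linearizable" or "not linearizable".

one valid linearization: A, B, C, D, E
after step 1 (A load() → 1): value 1
after step 2 (B store(41)): value 41
after step 3 (C load() → 41): value 41
after step 4 (D load() → 41): value 41
after step 5 (E load() → 41): value 41

linearizable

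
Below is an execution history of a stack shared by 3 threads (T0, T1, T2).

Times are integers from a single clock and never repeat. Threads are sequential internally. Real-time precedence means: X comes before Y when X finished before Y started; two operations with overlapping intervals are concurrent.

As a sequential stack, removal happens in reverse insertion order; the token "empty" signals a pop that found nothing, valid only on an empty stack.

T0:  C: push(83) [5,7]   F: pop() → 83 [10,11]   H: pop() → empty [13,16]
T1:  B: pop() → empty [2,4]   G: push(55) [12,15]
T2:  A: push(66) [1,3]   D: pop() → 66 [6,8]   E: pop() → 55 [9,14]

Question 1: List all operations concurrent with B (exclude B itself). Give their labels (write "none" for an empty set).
A

B runs from 2 to 4; window-overlapping ops are concurrent
A [1,3]: concurrent
C [5,7]: after
D [6,8]: after
E [9,14]: after
F [10,11]: after
G [12,15]: after
H [13,16]: after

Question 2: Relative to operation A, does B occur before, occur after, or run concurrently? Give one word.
concurrent

B spans [2,4], A spans [1,3]
the intervals overlap in both directions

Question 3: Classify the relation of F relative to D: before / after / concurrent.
after

F spans [10,11], D spans [6,8]
resp(D)=8 < inv(F)=10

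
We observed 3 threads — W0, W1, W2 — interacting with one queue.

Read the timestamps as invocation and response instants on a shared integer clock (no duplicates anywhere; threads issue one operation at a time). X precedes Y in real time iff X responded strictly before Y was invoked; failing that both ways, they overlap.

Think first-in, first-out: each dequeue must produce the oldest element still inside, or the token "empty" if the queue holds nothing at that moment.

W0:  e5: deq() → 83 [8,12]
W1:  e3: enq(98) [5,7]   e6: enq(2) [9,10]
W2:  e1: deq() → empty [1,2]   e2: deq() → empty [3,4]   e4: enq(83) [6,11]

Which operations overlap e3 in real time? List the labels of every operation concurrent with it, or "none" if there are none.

e3 spans [5,7]; an op avoiding the whole window 5..7 is ordered, any other is concurrent
e1 [1,2]: before
e2 [3,4]: before
e4 [6,11]: concurrent
e5 [8,12]: after
e6 [9,10]: after

e4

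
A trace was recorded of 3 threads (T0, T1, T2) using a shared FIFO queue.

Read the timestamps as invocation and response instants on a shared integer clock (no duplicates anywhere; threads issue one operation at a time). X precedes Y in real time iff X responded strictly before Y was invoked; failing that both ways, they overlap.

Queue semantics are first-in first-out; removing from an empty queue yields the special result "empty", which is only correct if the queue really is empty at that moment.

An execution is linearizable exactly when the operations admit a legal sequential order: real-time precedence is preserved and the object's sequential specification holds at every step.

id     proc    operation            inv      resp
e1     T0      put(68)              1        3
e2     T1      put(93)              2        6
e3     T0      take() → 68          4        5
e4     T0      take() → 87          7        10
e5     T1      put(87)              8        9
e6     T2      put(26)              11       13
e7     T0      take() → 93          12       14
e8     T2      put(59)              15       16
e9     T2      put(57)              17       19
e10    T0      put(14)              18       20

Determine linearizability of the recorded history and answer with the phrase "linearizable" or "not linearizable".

prefix check: 1..9 passes, 1..10 fails once e4's time-10 response joins
all 6 real-time-respecting orders fail — 5 completed FIFO queue operations, no legal replay
e.g. e1, e2, e3, e4, e5: illegal at step 4, since e4 take() → 87 cannot apply there
e.g. e1, e2, e3, e5, e4: illegal at step 5, since e4 take() → 87 cannot apply there

not linearizable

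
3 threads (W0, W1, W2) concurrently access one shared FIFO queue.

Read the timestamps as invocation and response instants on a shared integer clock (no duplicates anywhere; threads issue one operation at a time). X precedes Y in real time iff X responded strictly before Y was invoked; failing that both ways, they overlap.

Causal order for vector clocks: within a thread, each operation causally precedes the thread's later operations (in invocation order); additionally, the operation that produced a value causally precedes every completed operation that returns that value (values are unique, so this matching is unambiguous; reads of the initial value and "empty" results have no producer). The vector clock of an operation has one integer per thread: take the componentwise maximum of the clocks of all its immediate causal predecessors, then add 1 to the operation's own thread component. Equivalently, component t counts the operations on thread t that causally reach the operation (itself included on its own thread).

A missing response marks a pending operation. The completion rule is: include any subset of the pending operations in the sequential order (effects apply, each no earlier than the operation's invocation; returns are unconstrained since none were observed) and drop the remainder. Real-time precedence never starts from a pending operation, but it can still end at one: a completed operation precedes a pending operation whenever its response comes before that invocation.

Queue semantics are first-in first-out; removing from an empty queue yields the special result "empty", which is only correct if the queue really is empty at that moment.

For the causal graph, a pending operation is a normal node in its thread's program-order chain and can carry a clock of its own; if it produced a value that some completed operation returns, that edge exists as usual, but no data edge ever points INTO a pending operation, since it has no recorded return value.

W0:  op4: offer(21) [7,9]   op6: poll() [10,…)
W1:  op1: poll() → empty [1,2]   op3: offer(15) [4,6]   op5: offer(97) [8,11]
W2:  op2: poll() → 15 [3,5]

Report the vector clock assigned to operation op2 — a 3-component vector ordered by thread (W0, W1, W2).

(0, 2, 1)

no predecessors for op1 (invoked 1): W1 increments from zero → (0, 1, 0)
no predecessors for op4 (invoked 7): W0 increments from zero → (1, 0, 0)
op3, invoked 4, takes VC(op1)=(0, 1, 0) under max, adds 1 for W1 → (0, 2, 0)
op6, invoked 10, takes VC(op4)=(1, 0, 0) under max, adds 1 for W0 → (2, 0, 0)
op2, invoked 3, takes VC(op3)=(0, 2, 0) under max, adds 1 for W2 → (0, 2, 1)
op5, invoked 8, takes VC(op3)=(0, 2, 0) under max, adds 1 for W1 → (0, 3, 0)
target: VC(op2) = (0, 2, 1)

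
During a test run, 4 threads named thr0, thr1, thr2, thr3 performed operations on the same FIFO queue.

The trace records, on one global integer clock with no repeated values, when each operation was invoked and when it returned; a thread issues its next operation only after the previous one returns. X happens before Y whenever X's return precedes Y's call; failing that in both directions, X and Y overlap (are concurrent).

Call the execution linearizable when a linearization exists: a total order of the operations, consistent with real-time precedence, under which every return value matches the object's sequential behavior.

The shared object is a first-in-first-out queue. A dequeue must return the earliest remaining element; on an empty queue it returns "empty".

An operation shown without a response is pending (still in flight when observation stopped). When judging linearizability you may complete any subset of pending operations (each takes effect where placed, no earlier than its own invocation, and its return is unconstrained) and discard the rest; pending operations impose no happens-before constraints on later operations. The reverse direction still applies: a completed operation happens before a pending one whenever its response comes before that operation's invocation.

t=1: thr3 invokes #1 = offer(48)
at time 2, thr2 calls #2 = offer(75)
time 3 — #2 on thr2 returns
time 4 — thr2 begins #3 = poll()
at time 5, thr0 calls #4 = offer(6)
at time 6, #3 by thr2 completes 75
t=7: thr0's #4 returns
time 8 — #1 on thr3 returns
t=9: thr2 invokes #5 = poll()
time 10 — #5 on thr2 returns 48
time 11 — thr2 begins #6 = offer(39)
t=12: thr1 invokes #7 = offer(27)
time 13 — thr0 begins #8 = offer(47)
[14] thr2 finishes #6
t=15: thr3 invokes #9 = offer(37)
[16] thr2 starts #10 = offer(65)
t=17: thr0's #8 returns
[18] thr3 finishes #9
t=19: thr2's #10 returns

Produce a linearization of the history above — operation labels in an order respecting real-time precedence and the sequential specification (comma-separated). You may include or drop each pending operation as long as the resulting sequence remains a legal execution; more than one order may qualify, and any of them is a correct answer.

after step 1 (#2 offer(75)): queue <75>
after step 2 (#1 offer(48)): queue <75,48>
after step 3 (#3 poll() → 75): queue <48>
after step 4 (#4 offer(6)): queue <48,6>
after step 5 (#5 poll() → 48): queue <6>
after step 6 (#6 offer(39)): queue <6,39>
after step 7 (#7 offer(27) (pending, included)): queue <6,39,27>
after step 8 (#8 offer(47)): queue <6,39,27,47>
after step 9 (#9 offer(37)): queue <6,39,27,47,37>
after step 10 (#10 offer(65)): queue <6,39,27,47,37,65>

#2, #1, #3, #4, #5, #6, #7, #8, #9, #10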